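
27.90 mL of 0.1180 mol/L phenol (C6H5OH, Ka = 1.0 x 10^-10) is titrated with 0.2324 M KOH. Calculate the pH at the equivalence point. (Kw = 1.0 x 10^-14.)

11.45

n(C6H5OH) = 0.1180 x 0.02790 = 0.003292 mol; V(KOH) at equivalence = 0.003292/0.2324 = 0.01417 L.
At equivalence all the acid is converted to C6H5O-; total volume = 0.02790 + 0.01417 = 0.04207 L, so [C6H5O-] = 0.003292/0.04207 = 0.07826 M.
Kb = Kw/Ka = 1.0e-14 / 1.0 x 10^-10 = 0.000100.
[OH^-] = sqrt(Kb x [C6H5O-]) = sqrt(0.000100 x 0.07826) = 0.00280 M.
pOH = 2.55, so pH = 14.00 - 2.55 = 11.45.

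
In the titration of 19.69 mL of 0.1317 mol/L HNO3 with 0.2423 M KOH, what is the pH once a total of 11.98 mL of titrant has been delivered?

11.99

n(acid) = 0.1317 x 0.01969 = 0.002593 mol; n(KOH) added = 0.2423 x 0.01198 = 0.002903 mol.
Base is in excess by 0.002903 - 0.002593 = 0.0003096 mol in a total volume of 0.03167 L.
[OH^-] = 0.0003096/0.03167 = 0.009775 M, so pOH = 2.01 and pH = 14.00 - 2.01 = 11.99.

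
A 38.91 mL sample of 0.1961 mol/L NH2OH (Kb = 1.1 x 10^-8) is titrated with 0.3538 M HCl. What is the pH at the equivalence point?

3.47

n(NH2OH) = 0.1961 x 0.03891 = 0.007630 mol; V(HCl) at equivalence = 0.007630/0.3538 = 0.02157 L.
At equivalence the base is fully converted to NH3OH+; total volume = 0.06048 L, so [NH3OH+] = 0.007630/0.06048 = 0.1262 M.
Ka(NH3OH+) = Kw/Kb = 1.0e-14 / 1.1 x 10^-8 = 9.09e-7.
[H^+] = sqrt(Ka x [NH3OH+]) = sqrt(9.09e-7 x 0.1262) = 0.000339 M.
pH = -log(0.000339) = 3.47.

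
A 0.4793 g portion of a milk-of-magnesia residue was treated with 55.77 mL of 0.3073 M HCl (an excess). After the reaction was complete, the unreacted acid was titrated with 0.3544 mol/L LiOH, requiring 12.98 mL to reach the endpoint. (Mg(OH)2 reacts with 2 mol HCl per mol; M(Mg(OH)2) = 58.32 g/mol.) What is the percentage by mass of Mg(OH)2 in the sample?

Total n(HCl) added = 0.3073 x 0.05577 = 0.01714 mol.
n(LiOH) used = 0.3544 x 0.01298 = 0.004600 mol, which equals the excess n(HCl).
So n(HCl) consumed by the sample = 0.01714 - 0.004600 = 0.01254 mol.
n(Mg(OH)2) = 0.01254 / 2 = 0.006269 mol.
mass Mg(OH)2 = 0.006269 x 58.32 = 0.3656 g, so %Mg(OH)2 = 0.3656/0.4793 x 100 = 76.3%.

76.3%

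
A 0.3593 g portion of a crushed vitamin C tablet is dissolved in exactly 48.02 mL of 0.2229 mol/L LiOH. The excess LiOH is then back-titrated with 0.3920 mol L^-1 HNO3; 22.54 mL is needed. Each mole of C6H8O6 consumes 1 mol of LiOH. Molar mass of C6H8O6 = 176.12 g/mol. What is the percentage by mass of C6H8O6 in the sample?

91.6%

Total n(LiOH) added = 0.2229 x 0.04802 = 0.01070 mol.
n(HNO3) used = 0.3920 x 0.02254 = 0.008836 mol, which equals the excess n(LiOH).
So n(LiOH) consumed by the sample = 0.01070 - 0.008836 = 0.001868 mol.
n(C6H8O6) = 0.001868 / 1 = 0.001868 mol.
mass C6H8O6 = 0.001868 x 176.12 = 0.3290 g, so %C6H8O6 = 0.3290/0.3593 x 100 = 91.6%.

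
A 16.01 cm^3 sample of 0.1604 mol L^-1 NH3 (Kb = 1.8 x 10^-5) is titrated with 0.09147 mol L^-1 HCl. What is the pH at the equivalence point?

n(NH3) = 0.1604 x 0.01601 = 0.002568 mol; V(HCl) at equivalence = 0.002568/0.09147 = 0.02807 L.
At equivalence the base is fully converted to NH4+; total volume = 0.04408 L, so [NH4+] = 0.002568/0.04408 = 0.05825 M.
Ka(NH4+) = Kw/Kb = 1.0e-14 / 1.8 x 10^-5 = 5.56e-10.
[H^+] = sqrt(Ka x [NH4+]) = sqrt(5.56e-10 x 0.05825) = 5.69e-6 M.
pH = -log(5.69e-6) = 5.24.

5.24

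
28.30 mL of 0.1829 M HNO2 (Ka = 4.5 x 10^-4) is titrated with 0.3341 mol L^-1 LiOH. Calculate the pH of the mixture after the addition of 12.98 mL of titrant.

Initial n(HNO2) = 0.1829 x 0.02830 = 0.005176 mol.
n(LiOH) added = 0.3341 x 0.01298 = 0.004337 mol, converting that many moles of HNO2 to NO2-.
Remaining n(HNO2) = 0.0008395 mol; n(NO2-) = 0.004337 mol.
By Henderson-Hasselbalch, pH = pKa + log([A^-]/[HA]) = 3.35 + log(0.004337/0.0008395) = 3.35 + (+0.71) = 4.06.

4.06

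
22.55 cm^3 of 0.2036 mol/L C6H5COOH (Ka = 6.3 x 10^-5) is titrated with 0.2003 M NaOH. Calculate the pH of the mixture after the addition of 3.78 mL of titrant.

Initial n(C6H5COOH) = 0.2036 x 0.02255 = 0.004591 mol.
n(NaOH) added = 0.2003 x 0.003780 = 0.0007571 mol, converting that many moles of C6H5COOH to C6H5COO-.
Remaining n(C6H5COOH) = 0.003834 mol; n(C6H5COO-) = 0.0007571 mol.
By Henderson-Hasselbalch, pH = pKa + log([A^-]/[HA]) = 4.20 + log(0.0007571/0.003834) = 4.20 + (-0.70) = 3.50.

3.50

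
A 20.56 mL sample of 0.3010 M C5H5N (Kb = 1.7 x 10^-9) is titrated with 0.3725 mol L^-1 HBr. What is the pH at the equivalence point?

3.00

n(C5H5N) = 0.3010 x 0.02056 = 0.006189 mol; V(HBr) at equivalence = 0.006189/0.3725 = 0.01661 L.
At equivalence the base is fully converted to C5H5NH+; total volume = 0.03717 L, so [C5H5NH+] = 0.006189/0.03717 = 0.1665 M.
Ka(C5H5NH+) = Kw/Kb = 1.0e-14 / 1.7 x 10^-9 = 5.88e-6.
[H^+] = sqrt(Ka x [C5H5NH+]) = sqrt(5.88e-6 x 0.1665) = 0.000990 M.
pH = -log(0.000990) = 3.00.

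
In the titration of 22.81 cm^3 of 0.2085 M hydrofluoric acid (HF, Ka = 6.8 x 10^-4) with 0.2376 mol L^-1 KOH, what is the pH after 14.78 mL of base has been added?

3.62

Initial n(HF) = 0.2085 x 0.02281 = 0.004756 mol.
n(KOH) added = 0.2376 x 0.01478 = 0.003512 mol, converting that many moles of HF to F-.
Remaining n(HF) = 0.001244 mol; n(F-) = 0.003512 mol.
By Henderson-Hasselbalch, pH = pKa + log([A^-]/[HA]) = 3.17 + log(0.003512/0.001244) = 3.17 + (+0.45) = 3.62.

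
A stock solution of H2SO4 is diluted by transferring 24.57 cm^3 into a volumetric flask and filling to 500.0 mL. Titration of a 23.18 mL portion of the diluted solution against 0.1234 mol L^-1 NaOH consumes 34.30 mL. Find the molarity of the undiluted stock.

1.86 M

n(NaOH) = 0.1234 x 0.03430 = 0.004233 mol.
n(H2SO4) in the aliquot = 0.004233 x 1/2 = 0.002116 mol.
[diluted H2SO4] = 0.002116 / 0.02318 = 0.09130 M.
Dilution factor = 500.0/24.57 = 20.35, so [stock] = 0.09130 x 20.35 = 1.86 M.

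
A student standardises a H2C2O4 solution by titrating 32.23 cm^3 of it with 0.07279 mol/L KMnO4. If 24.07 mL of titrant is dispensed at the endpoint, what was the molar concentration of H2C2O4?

0.136 M

n(KMnO4) = 0.07279 x 0.02407 = 0.001752 mol.
From the balanced equation, 2 mol KMnO4 reacts with 5 mol H2C2O4, so n(H2C2O4) = 0.001752 x 5/2 = 0.004380 mol.
[H2C2O4] = 0.004380 / 0.03223 L = 0.136 M.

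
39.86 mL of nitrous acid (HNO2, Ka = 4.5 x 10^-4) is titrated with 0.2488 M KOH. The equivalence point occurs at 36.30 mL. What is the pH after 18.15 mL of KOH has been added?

3.35

18.15 mL is exactly half the equivalence volume (36.30/2), i.e. the half-equivalence point.
There, n(HA) = n(A^-), so pH = pKa = -log(4.5 x 10^-4) = 3.35.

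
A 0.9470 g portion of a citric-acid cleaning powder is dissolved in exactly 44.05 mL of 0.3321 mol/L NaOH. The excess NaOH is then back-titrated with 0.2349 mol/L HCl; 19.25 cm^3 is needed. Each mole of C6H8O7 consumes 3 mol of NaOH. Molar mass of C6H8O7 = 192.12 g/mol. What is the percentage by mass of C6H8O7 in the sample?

Total n(NaOH) added = 0.3321 x 0.04405 = 0.01463 mol.
n(HCl) used = 0.2349 x 0.01925 = 0.004522 mol, which equals the excess n(NaOH).
So n(NaOH) consumed by the sample = 0.01463 - 0.004522 = 0.01011 mol.
n(C6H8O7) = 0.01011 / 3 = 0.003369 mol.
mass C6H8O7 = 0.003369 x 192.12 = 0.6473 g, so %C6H8O7 = 0.6473/0.9470 x 100 = 68.3%.

68.3%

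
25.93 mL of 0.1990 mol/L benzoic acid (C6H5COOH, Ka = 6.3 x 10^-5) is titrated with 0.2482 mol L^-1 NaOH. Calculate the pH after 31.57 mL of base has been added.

n(acid) = 0.1990 x 0.02593 = 0.005160 mol; n(NaOH) added = 0.2482 x 0.03157 = 0.007836 mol.
Base is in excess by 0.007836 - 0.005160 = 0.002676 mol in a total volume of 0.05750 L.
[OH^-] = 0.002676/0.05750 = 0.04653 M, so pOH = 1.33 and pH = 14.00 - 1.33 = 12.67.

12.67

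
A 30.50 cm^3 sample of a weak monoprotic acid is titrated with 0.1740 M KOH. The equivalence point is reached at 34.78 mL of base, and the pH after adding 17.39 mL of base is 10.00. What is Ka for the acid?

1.0 x 10^-10

17.39 mL is half of the equivalence volume, so this is the half-equivalence point where [HA] = [A^-].
At half-equivalence pH = pKa, so pKa = 10.00.
Ka = 10^(-10.00) = 1.0 x 10^-10.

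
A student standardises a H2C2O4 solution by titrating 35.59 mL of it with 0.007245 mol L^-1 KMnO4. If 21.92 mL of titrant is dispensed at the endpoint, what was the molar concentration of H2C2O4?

0.0112 M

n(KMnO4) = 0.007245 x 0.02192 = 0.0001588 mol.
From the balanced equation, 2 mol KMnO4 reacts with 5 mol H2C2O4, so n(H2C2O4) = 0.0001588 x 5/2 = 0.0003970 mol.
[H2C2O4] = 0.0003970 / 0.03559 L = 0.0112 M.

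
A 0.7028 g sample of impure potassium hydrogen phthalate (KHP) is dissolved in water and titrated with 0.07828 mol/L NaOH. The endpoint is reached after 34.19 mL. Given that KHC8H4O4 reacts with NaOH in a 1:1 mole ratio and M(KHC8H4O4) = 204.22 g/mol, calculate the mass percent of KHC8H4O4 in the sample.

n(NaOH) = 0.07828 x 0.03419 = 0.002676 mol.
n(KHC8H4O4) = 0.002676 / 1 = 0.002676 mol.
mass of KHC8H4O4 = 0.002676 x 204.22 = 0.5466 g.
% purity = 0.5466 / 0.7028 x 100 = 77.8%.

77.8%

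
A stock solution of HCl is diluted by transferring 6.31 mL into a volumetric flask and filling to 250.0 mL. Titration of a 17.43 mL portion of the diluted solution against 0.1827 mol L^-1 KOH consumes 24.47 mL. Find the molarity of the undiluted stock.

n(KOH) = 0.1827 x 0.02447 = 0.004471 mol.
n(HCl) in the aliquot = 0.004471 mol.
[diluted HCl] = 0.004471 / 0.01743 = 0.2565 M.
Dilution factor = 250.0/6.310 = 39.62, so [stock] = 0.2565 x 39.62 = 10.2 M.

10.2 M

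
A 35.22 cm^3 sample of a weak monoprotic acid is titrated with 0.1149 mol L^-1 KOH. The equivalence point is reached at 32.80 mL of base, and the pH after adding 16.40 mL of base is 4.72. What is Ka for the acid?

16.40 mL is half of the equivalence volume, so this is the half-equivalence point where [HA] = [A^-].
At half-equivalence pH = pKa, so pKa = 4.72.
Ka = 10^(-4.72) = 1.9 x 10^-5.

1.9 x 10^-5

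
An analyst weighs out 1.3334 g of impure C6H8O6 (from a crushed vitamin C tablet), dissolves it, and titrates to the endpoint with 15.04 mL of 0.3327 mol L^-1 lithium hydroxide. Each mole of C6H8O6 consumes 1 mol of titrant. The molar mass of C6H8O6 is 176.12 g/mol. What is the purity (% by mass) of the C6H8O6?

n(LiOH) = 0.3327 x 0.01504 = 0.005004 mol.
n(C6H8O6) = 0.005004 / 1 = 0.005004 mol.
mass of C6H8O6 = 0.005004 x 176.12 = 0.8813 g.
% purity = 0.8813 / 1.3334 x 100 = 66.1%.

66.1%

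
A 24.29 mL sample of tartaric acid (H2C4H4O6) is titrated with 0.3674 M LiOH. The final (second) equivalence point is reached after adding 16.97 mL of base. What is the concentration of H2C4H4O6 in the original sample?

0.128 M

n(LiOH) = 0.3674 x 0.01697 = 0.006235 mol.
At the final (second) equivalence point, 2 mol OH^- react per mol H2C4H4O6, so n(H2C4H4O6) = 0.006235 / 2 = 0.003117 mol.
[H2C4H4O6] = 0.003117 / 0.02429 L = 0.128 M.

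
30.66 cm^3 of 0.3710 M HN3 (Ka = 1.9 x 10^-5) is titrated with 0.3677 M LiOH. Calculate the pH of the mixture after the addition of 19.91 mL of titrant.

4.98

Initial n(HN3) = 0.3710 x 0.03066 = 0.01137 mol.
n(LiOH) added = 0.3677 x 0.01991 = 0.007321 mol, converting that many moles of HN3 to N3-.
Remaining n(HN3) = 0.004054 mol; n(N3-) = 0.007321 mol.
By Henderson-Hasselbalch, pH = pKa + log([A^-]/[HA]) = 4.72 + log(0.007321/0.004054) = 4.72 + (+0.26) = 4.98.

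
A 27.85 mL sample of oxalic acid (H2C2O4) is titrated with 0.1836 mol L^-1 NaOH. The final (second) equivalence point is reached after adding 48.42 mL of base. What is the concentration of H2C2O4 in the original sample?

0.160 M

n(NaOH) = 0.1836 x 0.04842 = 0.008890 mol.
At the final (second) equivalence point, 2 mol OH^- react per mol H2C2O4, so n(H2C2O4) = 0.008890 / 2 = 0.004445 mol.
[H2C2O4] = 0.004445 / 0.02785 L = 0.160 M.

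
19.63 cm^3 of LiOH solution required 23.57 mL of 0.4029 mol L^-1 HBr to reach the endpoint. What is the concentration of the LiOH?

0.484 M

n(HBr) delivered = 0.4029 x 0.02357 = 0.009496 mol.
For a 1:1 reaction, n(LiOH) = 0.009496 mol.
[LiOH] = 0.009496 mol / 0.01963 L = 0.484 M.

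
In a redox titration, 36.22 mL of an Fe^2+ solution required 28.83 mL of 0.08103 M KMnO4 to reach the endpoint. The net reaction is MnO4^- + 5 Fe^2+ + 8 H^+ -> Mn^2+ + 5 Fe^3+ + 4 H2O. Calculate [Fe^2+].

0.322 M

n(KMnO4) = 0.08103 x 0.02883 = 0.002336 mol.
From the balanced equation, 1 mol KMnO4 reacts with 5 mol Fe^2+, so n(Fe^2+) = 0.002336 x 5/1 = 0.01168 mol.
[Fe^2+] = 0.01168 / 0.03622 L = 0.322 M.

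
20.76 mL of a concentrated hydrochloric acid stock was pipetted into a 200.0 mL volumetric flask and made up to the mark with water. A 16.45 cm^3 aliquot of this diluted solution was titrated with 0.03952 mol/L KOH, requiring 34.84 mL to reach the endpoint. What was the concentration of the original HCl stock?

0.806 M

n(KOH) = 0.03952 x 0.03484 = 0.001377 mol.
n(HCl) in the aliquot = 0.001377 mol.
[diluted HCl] = 0.001377 / 0.01645 = 0.08370 M.
Dilution factor = 200.0/20.76 = 9.634, so [stock] = 0.08370 x 9.634 = 0.806 M.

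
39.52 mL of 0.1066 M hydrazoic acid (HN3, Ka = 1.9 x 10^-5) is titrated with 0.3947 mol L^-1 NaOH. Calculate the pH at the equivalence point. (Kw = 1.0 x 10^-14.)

8.82

n(HN3) = 0.1066 x 0.03952 = 0.004213 mol; V(NaOH) at equivalence = 0.004213/0.3947 = 0.01067 L.
At equivalence all the acid is converted to N3-; total volume = 0.03952 + 0.01067 = 0.05019 L, so [N3-] = 0.004213/0.05019 = 0.08393 M.
Kb = Kw/Ka = 1.0e-14 / 1.9 x 10^-5 = 5.26e-10.
[OH^-] = sqrt(Kb x [N3-]) = sqrt(5.26e-10 x 0.08393) = 6.65e-6 M.
pOH = 5.18, so pH = 14.00 - 5.18 = 8.82.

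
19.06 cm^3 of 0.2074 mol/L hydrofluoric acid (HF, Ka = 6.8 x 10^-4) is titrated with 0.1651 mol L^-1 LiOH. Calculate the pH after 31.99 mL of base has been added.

12.42

n(acid) = 0.2074 x 0.01906 = 0.003953 mol; n(LiOH) added = 0.1651 x 0.03199 = 0.005282 mol.
Base is in excess by 0.005282 - 0.003953 = 0.001329 mol in a total volume of 0.05105 L.
[OH^-] = 0.001329/0.05105 = 0.02602 M, so pOH = 1.58 and pH = 14.00 - 1.58 = 12.42.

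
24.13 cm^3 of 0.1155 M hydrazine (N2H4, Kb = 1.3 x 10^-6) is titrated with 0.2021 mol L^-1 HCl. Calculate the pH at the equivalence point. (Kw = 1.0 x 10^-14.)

4.62

n(N2H4) = 0.1155 x 0.02413 = 0.002787 mol; V(HCl) at equivalence = 0.002787/0.2021 = 0.01379 L.
At equivalence the base is fully converted to N2H5+; total volume = 0.03792 L, so [N2H5+] = 0.002787/0.03792 = 0.07350 M.
Ka(N2H5+) = Kw/Kb = 1.0e-14 / 1.3 x 10^-6 = 7.69e-9.
[H^+] = sqrt(Ka x [N2H5+]) = sqrt(7.69e-9 x 0.07350) = 2.38e-5 M.
pH = -log(2.38e-5) = 4.62.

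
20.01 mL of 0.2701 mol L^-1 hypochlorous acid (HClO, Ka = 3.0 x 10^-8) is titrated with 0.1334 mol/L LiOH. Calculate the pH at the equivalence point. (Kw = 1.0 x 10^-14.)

10.24

n(HClO) = 0.2701 x 0.02001 = 0.005405 mol; V(LiOH) at equivalence = 0.005405/0.1334 = 0.04052 L.
At equivalence all the acid is converted to ClO-; total volume = 0.02001 + 0.04052 = 0.06053 L, so [ClO-] = 0.005405/0.06053 = 0.08930 M.
Kb = Kw/Ka = 1.0e-14 / 3.0 x 10^-8 = 3.33e-7.
[OH^-] = sqrt(Kb x [ClO-]) = sqrt(3.33e-7 x 0.08930) = 0.000173 M.
pOH = 3.76, so pH = 14.00 - 3.76 = 10.24.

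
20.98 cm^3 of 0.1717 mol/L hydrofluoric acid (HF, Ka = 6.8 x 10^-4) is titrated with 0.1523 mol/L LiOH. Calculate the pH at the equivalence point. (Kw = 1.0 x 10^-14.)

n(HF) = 0.1717 x 0.02098 = 0.003602 mol; V(LiOH) at equivalence = 0.003602/0.1523 = 0.02365 L.
At equivalence all the acid is converted to F-; total volume = 0.02098 + 0.02365 = 0.04463 L, so [F-] = 0.003602/0.04463 = 0.08071 M.
Kb = Kw/Ka = 1.0e-14 / 6.8 x 10^-4 = 1.47e-11.
[OH^-] = sqrt(Kb x [F-]) = sqrt(1.47e-11 x 0.08071) = 1.09e-6 M.
pOH = 5.96, so pH = 14.00 - 5.96 = 8.04.

8.04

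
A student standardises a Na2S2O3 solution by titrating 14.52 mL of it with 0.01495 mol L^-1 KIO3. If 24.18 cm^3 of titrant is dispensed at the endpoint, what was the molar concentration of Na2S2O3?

0.149 M

n(KIO3) = 0.01495 x 0.02418 = 0.0003615 mol.
From the balanced equation, 1 mol KIO3 reacts with 6 mol Na2S2O3, so n(Na2S2O3) = 0.0003615 x 6/1 = 0.002169 mol.
[Na2S2O3] = 0.002169 / 0.01452 L = 0.149 M.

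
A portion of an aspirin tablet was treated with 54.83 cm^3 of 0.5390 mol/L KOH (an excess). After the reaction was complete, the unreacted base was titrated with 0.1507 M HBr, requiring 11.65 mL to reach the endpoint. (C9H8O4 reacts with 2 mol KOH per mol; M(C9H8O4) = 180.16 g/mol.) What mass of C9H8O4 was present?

2.50 g

Total n(KOH) added = 0.5390 x 0.05483 = 0.02955 mol.
n(HBr) used = 0.1507 x 0.01165 = 0.001756 mol, which equals the excess n(KOH).
So n(KOH) consumed by the sample = 0.02955 - 0.001756 = 0.02780 mol.
n(C9H8O4) = 0.02780 / 2 = 0.01390 mol.
mass = 0.01390 mol x 180.16 g/mol = 2.50 g.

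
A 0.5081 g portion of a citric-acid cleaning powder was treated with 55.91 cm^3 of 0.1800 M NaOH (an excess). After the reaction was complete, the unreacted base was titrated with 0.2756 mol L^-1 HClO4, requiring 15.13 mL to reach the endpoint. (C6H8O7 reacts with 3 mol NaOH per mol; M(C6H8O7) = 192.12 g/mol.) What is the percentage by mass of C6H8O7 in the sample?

Total n(NaOH) added = 0.1800 x 0.05591 = 0.01006 mol.
n(HClO4) used = 0.2756 x 0.01513 = 0.004170 mol, which equals the excess n(NaOH).
So n(NaOH) consumed by the sample = 0.01006 - 0.004170 = 0.005894 mol.
n(C6H8O7) = 0.005894 / 3 = 0.001965 mol.
mass C6H8O7 = 0.001965 x 192.12 = 0.3774 g, so %C6H8O7 = 0.3774/0.5081 x 100 = 74.3%.

74.3%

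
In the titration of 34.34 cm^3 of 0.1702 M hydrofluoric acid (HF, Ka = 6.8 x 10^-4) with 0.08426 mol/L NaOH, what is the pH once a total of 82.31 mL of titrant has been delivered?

11.97

n(acid) = 0.1702 x 0.03434 = 0.005845 mol; n(NaOH) added = 0.08426 x 0.08231 = 0.006935 mol.
Base is in excess by 0.006935 - 0.005845 = 0.001091 mol in a total volume of 0.1167 L.
[OH^-] = 0.001091/0.1167 = 0.009351 M, so pOH = 2.03 and pH = 14.00 - 2.03 = 11.97.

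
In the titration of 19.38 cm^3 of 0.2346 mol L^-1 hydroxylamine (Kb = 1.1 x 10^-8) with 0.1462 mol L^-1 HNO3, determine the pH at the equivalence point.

3.54

n(NH2OH) = 0.2346 x 0.01938 = 0.004547 mol; V(HNO3) at equivalence = 0.004547/0.1462 = 0.03110 L.
At equivalence the base is fully converted to NH3OH+; total volume = 0.05048 L, so [NH3OH+] = 0.004547/0.05048 = 0.09007 M.
Ka(NH3OH+) = Kw/Kb = 1.0e-14 / 1.1 x 10^-8 = 9.09e-7.
[H^+] = sqrt(Ka x [NH3OH+]) = sqrt(9.09e-7 x 0.09007) = 0.000286 M.
pH = -log(0.000286) = 3.54.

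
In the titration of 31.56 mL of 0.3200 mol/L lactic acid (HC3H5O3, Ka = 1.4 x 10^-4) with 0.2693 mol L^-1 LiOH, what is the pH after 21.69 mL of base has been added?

3.99

Initial n(HC3H5O3) = 0.3200 x 0.03156 = 0.01010 mol.
n(LiOH) added = 0.2693 x 0.02169 = 0.005841 mol, converting that many moles of HC3H5O3 to C3H5O3-.
Remaining n(HC3H5O3) = 0.004258 mol; n(C3H5O3-) = 0.005841 mol.
By Henderson-Hasselbalch, pH = pKa + log([A^-]/[HA]) = 3.85 + log(0.005841/0.004258) = 3.85 + (+0.14) = 3.99.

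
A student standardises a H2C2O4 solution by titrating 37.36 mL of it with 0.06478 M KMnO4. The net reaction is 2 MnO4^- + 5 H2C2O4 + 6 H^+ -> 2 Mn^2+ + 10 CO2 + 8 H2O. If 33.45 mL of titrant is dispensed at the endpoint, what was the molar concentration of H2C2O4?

0.145 M

n(KMnO4) = 0.06478 x 0.03345 = 0.002167 mol.
From the balanced equation, 2 mol KMnO4 reacts with 5 mol H2C2O4, so n(H2C2O4) = 0.002167 x 5/2 = 0.005417 mol.
[H2C2O4] = 0.005417 / 0.03736 L = 0.145 M.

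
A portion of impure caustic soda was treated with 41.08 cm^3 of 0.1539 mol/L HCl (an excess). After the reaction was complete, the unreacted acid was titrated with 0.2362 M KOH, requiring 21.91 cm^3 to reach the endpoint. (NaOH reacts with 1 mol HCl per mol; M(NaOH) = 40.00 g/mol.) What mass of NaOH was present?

Total n(HCl) added = 0.1539 x 0.04108 = 0.006322 mol.
n(KOH) used = 0.2362 x 0.02191 = 0.005175 mol, which equals the excess n(HCl).
So n(HCl) consumed by the sample = 0.006322 - 0.005175 = 0.001147 mol.
n(NaOH) = 0.001147 / 1 = 0.001147 mol.
mass = 0.001147 mol x 40.00 g/mol = 0.0459 g.

0.0459 g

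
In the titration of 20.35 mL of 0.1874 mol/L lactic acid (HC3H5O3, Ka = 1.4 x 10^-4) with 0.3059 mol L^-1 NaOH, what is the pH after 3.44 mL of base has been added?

Initial n(HC3H5O3) = 0.1874 x 0.02035 = 0.003814 mol.
n(NaOH) added = 0.3059 x 0.003440 = 0.001052 mol, converting that many moles of HC3H5O3 to C3H5O3-.
Remaining n(HC3H5O3) = 0.002761 mol; n(C3H5O3-) = 0.001052 mol.
By Henderson-Hasselbalch, pH = pKa + log([A^-]/[HA]) = 3.85 + log(0.001052/0.002761) = 3.85 + (-0.42) = 3.43.

3.43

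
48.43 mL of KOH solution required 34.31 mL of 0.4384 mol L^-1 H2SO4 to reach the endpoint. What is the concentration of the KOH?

0.621 M

n(H2SO4) delivered = 0.4384 x 0.03431 = 0.01504 mol.
The reaction is 2 KOH + 1 H2SO4, so n(KOH) = 0.01504 x 2/1 = 0.03008 mol.
[KOH] = 0.03008 mol / 0.04843 L = 0.621 M.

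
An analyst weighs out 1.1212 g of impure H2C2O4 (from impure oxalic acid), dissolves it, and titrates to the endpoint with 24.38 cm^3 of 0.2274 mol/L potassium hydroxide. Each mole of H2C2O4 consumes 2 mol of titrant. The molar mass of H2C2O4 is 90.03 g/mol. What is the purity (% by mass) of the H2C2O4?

22.3%

n(KOH) = 0.2274 x 0.02438 = 0.005544 mol.
n(H2C2O4) = 0.005544 / 2 = 0.002772 mol.
mass of H2C2O4 = 0.002772 x 90.03 = 0.2496 g.
% purity = 0.2496 / 1.1212 x 100 = 22.3%.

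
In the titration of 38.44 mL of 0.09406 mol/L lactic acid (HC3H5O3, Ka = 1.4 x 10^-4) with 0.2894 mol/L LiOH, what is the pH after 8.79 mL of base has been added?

Initial n(HC3H5O3) = 0.09406 x 0.03844 = 0.003616 mol.
n(LiOH) added = 0.2894 x 0.008790 = 0.002544 mol, converting that many moles of HC3H5O3 to C3H5O3-.
Remaining n(HC3H5O3) = 0.001072 mol; n(C3H5O3-) = 0.002544 mol.
By Henderson-Hasselbalch, pH = pKa + log([A^-]/[HA]) = 3.85 + log(0.002544/0.001072) = 3.85 + (+0.38) = 4.23.

4.23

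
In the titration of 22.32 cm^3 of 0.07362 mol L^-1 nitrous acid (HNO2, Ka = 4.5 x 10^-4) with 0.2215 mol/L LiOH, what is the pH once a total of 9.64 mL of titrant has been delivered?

n(acid) = 0.07362 x 0.02232 = 0.001643 mol; n(LiOH) added = 0.2215 x 0.009640 = 0.002135 mol.
Base is in excess by 0.002135 - 0.001643 = 0.0004921 mol in a total volume of 0.03196 L.
[OH^-] = 0.0004921/0.03196 = 0.01540 M, so pOH = 1.81 and pH = 14.00 - 1.81 = 12.19.

12.19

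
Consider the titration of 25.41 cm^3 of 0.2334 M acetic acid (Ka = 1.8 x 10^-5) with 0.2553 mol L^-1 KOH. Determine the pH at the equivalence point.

8.92

n(CH3COOH) = 0.2334 x 0.02541 = 0.005931 mol; V(KOH) at equivalence = 0.005931/0.2553 = 0.02323 L.
At equivalence all the acid is converted to CH3COO-; total volume = 0.02541 + 0.02323 = 0.04864 L, so [CH3COO-] = 0.005931/0.04864 = 0.1219 M.
Kb = Kw/Ka = 1.0e-14 / 1.8 x 10^-5 = 5.56e-10.
[OH^-] = sqrt(Kb x [CH3COO-]) = sqrt(5.56e-10 x 0.1219) = 8.23e-6 M.
pOH = 5.08, so pH = 14.00 - 5.08 = 8.92.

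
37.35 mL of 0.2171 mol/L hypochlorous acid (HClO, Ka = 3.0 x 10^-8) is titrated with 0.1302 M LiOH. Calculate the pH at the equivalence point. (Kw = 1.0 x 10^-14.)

n(HClO) = 0.2171 x 0.03735 = 0.008109 mol; V(LiOH) at equivalence = 0.008109/0.1302 = 0.06228 L.
At equivalence all the acid is converted to ClO-; total volume = 0.03735 + 0.06228 = 0.09963 L, so [ClO-] = 0.008109/0.09963 = 0.08139 M.
Kb = Kw/Ka = 1.0e-14 / 3.0 x 10^-8 = 3.33e-7.
[OH^-] = sqrt(Kb x [ClO-]) = sqrt(3.33e-7 x 0.08139) = 0.000165 M.
pOH = 3.78, so pH = 14.00 - 3.78 = 10.22.

10.22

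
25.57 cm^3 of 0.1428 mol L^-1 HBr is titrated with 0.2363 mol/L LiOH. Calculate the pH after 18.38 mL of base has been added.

12.20

n(acid) = 0.1428 x 0.02557 = 0.003651 mol; n(LiOH) added = 0.2363 x 0.01838 = 0.004343 mol.
Base is in excess by 0.004343 - 0.003651 = 0.0006918 mol in a total volume of 0.04395 L.
[OH^-] = 0.0006918/0.04395 = 0.01574 M, so pOH = 1.80 and pH = 14.00 - 1.80 = 12.20.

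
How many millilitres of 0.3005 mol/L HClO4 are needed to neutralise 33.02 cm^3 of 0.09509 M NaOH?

10.4 mL

n(NaOH) = 0.09509 mol/L x 0.03302 L = 0.003140 mol.
At equivalence n(HClO4) = n(NaOH) = 0.003140 mol.
V(HClO4) = 0.003140 / 0.3005 = 0.01045 L = 10.4 mL.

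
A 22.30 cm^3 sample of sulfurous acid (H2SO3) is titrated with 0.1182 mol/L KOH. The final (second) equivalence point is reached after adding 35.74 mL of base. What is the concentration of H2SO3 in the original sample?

0.0947 M

n(KOH) = 0.1182 x 0.03574 = 0.004224 mol.
At the final (second) equivalence point, 2 mol OH^- react per mol H2SO3, so n(H2SO3) = 0.004224 / 2 = 0.002112 mol.
[H2SO3] = 0.002112 / 0.02230 L = 0.0947 M.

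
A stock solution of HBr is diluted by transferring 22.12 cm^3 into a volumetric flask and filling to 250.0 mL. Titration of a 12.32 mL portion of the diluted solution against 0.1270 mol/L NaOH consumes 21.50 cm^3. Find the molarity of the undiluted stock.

2.50 M

n(NaOH) = 0.1270 x 0.02150 = 0.002731 mol.
n(HBr) in the aliquot = 0.002731 mol.
[diluted HBr] = 0.002731 / 0.01232 = 0.2216 M.
Dilution factor = 250.0/22.12 = 11.30, so [stock] = 0.2216 x 11.30 = 2.50 M.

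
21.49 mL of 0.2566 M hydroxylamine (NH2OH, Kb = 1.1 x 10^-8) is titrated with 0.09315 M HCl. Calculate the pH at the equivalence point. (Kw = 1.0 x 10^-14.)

n(NH2OH) = 0.2566 x 0.02149 = 0.005514 mol; V(HCl) at equivalence = 0.005514/0.09315 = 0.05920 L.
At equivalence the base is fully converted to NH3OH+; total volume = 0.08069 L, so [NH3OH+] = 0.005514/0.08069 = 0.06834 M.
Ka(NH3OH+) = Kw/Kb = 1.0e-14 / 1.1 x 10^-8 = 9.09e-7.
[H^+] = sqrt(Ka x [NH3OH+]) = sqrt(9.09e-7 x 0.06834) = 0.000249 M.
pH = -log(0.000249) = 3.60.

3.60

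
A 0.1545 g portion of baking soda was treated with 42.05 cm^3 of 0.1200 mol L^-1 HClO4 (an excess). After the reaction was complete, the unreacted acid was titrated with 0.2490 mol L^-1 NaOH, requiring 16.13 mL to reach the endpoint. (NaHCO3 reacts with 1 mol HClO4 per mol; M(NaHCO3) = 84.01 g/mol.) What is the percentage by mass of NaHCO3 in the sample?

Total n(HClO4) added = 0.1200 x 0.04205 = 0.005046 mol.
n(NaOH) used = 0.2490 x 0.01613 = 0.004016 mol, which equals the excess n(HClO4).
So n(HClO4) consumed by the sample = 0.005046 - 0.004016 = 0.001030 mol.
n(NaHCO3) = 0.001030 / 1 = 0.001030 mol.
mass NaHCO3 = 0.001030 x 84.01 = 0.08650 g, so %NaHCO3 = 0.08650/0.1545 x 100 = 56.0%.

56.0%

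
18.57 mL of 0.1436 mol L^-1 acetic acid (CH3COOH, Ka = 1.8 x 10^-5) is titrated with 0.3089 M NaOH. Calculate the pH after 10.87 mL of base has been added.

12.37

n(acid) = 0.1436 x 0.01857 = 0.002667 mol; n(NaOH) added = 0.3089 x 0.01087 = 0.003358 mol.
Base is in excess by 0.003358 - 0.002667 = 0.0006911 mol in a total volume of 0.02944 L.
[OH^-] = 0.0006911/0.02944 = 0.02347 M, so pOH = 1.63 and pH = 14.00 - 1.63 = 12.37.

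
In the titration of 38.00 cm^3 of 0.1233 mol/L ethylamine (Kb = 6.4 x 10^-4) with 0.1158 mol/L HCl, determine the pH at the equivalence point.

6.02

n(C2H5NH2) = 0.1233 x 0.03800 = 0.004685 mol; V(HCl) at equivalence = 0.004685/0.1158 = 0.04046 L.
At equivalence the base is fully converted to C2H5NH3+; total volume = 0.07846 L, so [C2H5NH3+] = 0.004685/0.07846 = 0.05972 M.
Ka(C2H5NH3+) = Kw/Kb = 1.0e-14 / 6.4 x 10^-4 = 1.56e-11.
[H^+] = sqrt(Ka x [C2H5NH3+]) = sqrt(1.56e-11 x 0.05972) = 9.66e-7 M.
pH = -log(9.66e-7) = 6.02.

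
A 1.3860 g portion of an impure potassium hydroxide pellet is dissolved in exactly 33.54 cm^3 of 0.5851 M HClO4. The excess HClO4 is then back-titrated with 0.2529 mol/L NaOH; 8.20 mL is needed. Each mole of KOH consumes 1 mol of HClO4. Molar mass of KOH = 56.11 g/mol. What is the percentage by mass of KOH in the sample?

71.1%

Total n(HClO4) added = 0.5851 x 0.03354 = 0.01962 mol.
n(NaOH) used = 0.2529 x 0.008200 = 0.002074 mol, which equals the excess n(HClO4).
So n(HClO4) consumed by the sample = 0.01962 - 0.002074 = 0.01755 mol.
n(KOH) = 0.01755 / 1 = 0.01755 mol.
mass KOH = 0.01755 x 56.11 = 0.9848 g, so %KOH = 0.9848/1.3860 x 100 = 71.1%.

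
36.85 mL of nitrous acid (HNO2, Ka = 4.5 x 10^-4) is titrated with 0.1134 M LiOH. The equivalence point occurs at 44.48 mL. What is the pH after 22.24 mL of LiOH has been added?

22.24 mL is exactly half the equivalence volume (44.48/2), i.e. the half-equivalence point.
There, n(HA) = n(A^-), so pH = pKa = -log(4.5 x 10^-4) = 3.35.

3.35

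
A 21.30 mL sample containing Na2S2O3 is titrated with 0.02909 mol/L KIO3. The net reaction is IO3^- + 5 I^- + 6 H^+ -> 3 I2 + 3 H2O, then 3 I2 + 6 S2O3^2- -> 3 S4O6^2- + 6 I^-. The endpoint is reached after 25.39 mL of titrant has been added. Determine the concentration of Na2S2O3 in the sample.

n(KIO3) = 0.02909 x 0.02539 = 0.0007386 mol.
From the balanced equation, 1 mol KIO3 reacts with 6 mol Na2S2O3, so n(Na2S2O3) = 0.0007386 x 6/1 = 0.004432 mol.
[Na2S2O3] = 0.004432 / 0.02130 L = 0.208 M.

0.208 M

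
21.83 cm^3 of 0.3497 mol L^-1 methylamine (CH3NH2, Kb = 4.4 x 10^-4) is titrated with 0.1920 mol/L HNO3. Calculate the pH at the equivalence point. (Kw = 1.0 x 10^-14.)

n(CH3NH2) = 0.3497 x 0.02183 = 0.007634 mol; V(HNO3) at equivalence = 0.007634/0.1920 = 0.03976 L.
At equivalence the base is fully converted to CH3NH3+; total volume = 0.06159 L, so [CH3NH3+] = 0.007634/0.06159 = 0.1239 M.
Ka(CH3NH3+) = Kw/Kb = 1.0e-14 / 4.4 x 10^-4 = 2.27e-11.
[H^+] = sqrt(Ka x [CH3NH3+]) = sqrt(2.27e-11 x 0.1239) = 1.68e-6 M.
pH = -log(1.68e-6) = 5.78.

5.78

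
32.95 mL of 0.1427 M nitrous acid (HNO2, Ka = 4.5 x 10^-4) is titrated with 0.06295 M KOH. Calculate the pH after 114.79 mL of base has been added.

n(acid) = 0.1427 x 0.03295 = 0.004702 mol; n(KOH) added = 0.06295 x 0.1148 = 0.007226 mol.
Base is in excess by 0.007226 - 0.004702 = 0.002524 mol in a total volume of 0.1477 L.
[OH^-] = 0.002524/0.1477 = 0.01708 M, so pOH = 1.77 and pH = 14.00 - 1.77 = 12.23.

12.23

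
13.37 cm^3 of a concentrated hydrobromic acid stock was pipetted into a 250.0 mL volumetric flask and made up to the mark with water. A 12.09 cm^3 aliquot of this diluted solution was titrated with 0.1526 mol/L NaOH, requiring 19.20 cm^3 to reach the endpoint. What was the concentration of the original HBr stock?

n(NaOH) = 0.1526 x 0.01920 = 0.002930 mol.
n(HBr) in the aliquot = 0.002930 mol.
[diluted HBr] = 0.002930 / 0.01209 = 0.2423 M.
Dilution factor = 250.0/13.37 = 18.70, so [stock] = 0.2423 x 18.70 = 4.53 M.

4.53 M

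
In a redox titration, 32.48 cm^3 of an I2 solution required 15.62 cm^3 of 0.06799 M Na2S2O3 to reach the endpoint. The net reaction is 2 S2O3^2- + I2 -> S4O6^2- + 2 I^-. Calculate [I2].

0.0163 M

n(Na2S2O3) = 0.06799 x 0.01562 = 0.001062 mol.
From the balanced equation, 2 mol Na2S2O3 reacts with 1 mol I2, so n(I2) = 0.001062 x 1/2 = 0.0005310 mol.
[I2] = 0.0005310 / 0.03248 L = 0.0163 M.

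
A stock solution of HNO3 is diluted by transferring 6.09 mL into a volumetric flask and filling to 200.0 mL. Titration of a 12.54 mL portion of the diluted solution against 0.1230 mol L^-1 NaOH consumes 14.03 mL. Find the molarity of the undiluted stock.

n(NaOH) = 0.1230 x 0.01403 = 0.001726 mol.
n(HNO3) in the aliquot = 0.001726 mol.
[diluted HNO3] = 0.001726 / 0.01254 = 0.1376 M.
Dilution factor = 200.0/6.090 = 32.84, so [stock] = 0.1376 x 32.84 = 4.52 M.

4.52 M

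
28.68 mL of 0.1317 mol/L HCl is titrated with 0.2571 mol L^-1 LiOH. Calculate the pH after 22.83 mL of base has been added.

12.61

n(acid) = 0.1317 x 0.02868 = 0.003777 mol; n(LiOH) added = 0.2571 x 0.02283 = 0.005870 mol.
Base is in excess by 0.005870 - 0.003777 = 0.002092 mol in a total volume of 0.05151 L.
[OH^-] = 0.002092/0.05151 = 0.04062 M, so pOH = 1.39 and pH = 14.00 - 1.39 = 12.61.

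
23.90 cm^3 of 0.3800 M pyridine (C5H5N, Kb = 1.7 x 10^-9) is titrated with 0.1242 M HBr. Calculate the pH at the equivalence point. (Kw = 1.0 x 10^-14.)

n(C5H5N) = 0.3800 x 0.02390 = 0.009082 mol; V(HBr) at equivalence = 0.009082/0.1242 = 0.07312 L.
At equivalence the base is fully converted to C5H5NH+; total volume = 0.09702 L, so [C5H5NH+] = 0.009082/0.09702 = 0.09361 M.
Ka(C5H5NH+) = Kw/Kb = 1.0e-14 / 1.7 x 10^-9 = 5.88e-6.
[H^+] = sqrt(Ka x [C5H5NH+]) = sqrt(5.88e-6 x 0.09361) = 0.000742 M.
pH = -log(0.000742) = 3.13.

3.13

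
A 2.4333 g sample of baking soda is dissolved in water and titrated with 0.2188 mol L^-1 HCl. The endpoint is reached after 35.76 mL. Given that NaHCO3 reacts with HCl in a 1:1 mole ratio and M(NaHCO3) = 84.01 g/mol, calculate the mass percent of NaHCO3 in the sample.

n(HCl) = 0.2188 x 0.03576 = 0.007824 mol.
n(NaHCO3) = 0.007824 / 1 = 0.007824 mol.
mass of NaHCO3 = 0.007824 x 84.01 = 0.6573 g.
% purity = 0.6573 / 2.4333 x 100 = 27.0%.

27.0%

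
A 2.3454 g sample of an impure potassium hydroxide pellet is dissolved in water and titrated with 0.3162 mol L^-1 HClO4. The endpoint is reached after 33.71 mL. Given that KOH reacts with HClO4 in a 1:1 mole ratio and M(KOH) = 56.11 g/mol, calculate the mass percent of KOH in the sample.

n(HClO4) = 0.3162 x 0.03371 = 0.01066 mol.
n(KOH) = 0.01066 / 1 = 0.01066 mol.
mass of KOH = 0.01066 x 56.11 = 0.5981 g.
% purity = 0.5981 / 2.3454 x 100 = 25.5%.

25.5%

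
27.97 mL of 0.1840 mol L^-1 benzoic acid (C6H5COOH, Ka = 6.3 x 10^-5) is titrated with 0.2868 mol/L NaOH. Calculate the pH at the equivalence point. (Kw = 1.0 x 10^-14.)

8.63

n(C6H5COOH) = 0.1840 x 0.02797 = 0.005146 mol; V(NaOH) at equivalence = 0.005146/0.2868 = 0.01794 L.
At equivalence all the acid is converted to C6H5COO-; total volume = 0.02797 + 0.01794 = 0.04591 L, so [C6H5COO-] = 0.005146/0.04591 = 0.1121 M.
Kb = Kw/Ka = 1.0e-14 / 6.3 x 10^-5 = 1.59e-10.
[OH^-] = sqrt(Kb x [C6H5COO-]) = sqrt(1.59e-10 x 0.1121) = 4.22e-6 M.
pOH = 5.37, so pH = 14.00 - 5.37 = 8.63.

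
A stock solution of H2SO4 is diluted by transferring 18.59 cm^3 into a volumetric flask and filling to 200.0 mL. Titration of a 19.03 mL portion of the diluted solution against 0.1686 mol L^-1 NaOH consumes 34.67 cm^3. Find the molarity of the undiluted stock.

n(NaOH) = 0.1686 x 0.03467 = 0.005845 mol.
n(H2SO4) in the aliquot = 0.005845 x 1/2 = 0.002923 mol.
[diluted H2SO4] = 0.002923 / 0.01903 = 0.1536 M.
Dilution factor = 200.0/18.59 = 10.76, so [stock] = 0.1536 x 10.76 = 1.65 M.

1.65 M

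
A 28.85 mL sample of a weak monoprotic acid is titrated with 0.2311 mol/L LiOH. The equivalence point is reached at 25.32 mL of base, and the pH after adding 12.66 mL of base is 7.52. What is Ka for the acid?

12.66 mL is half of the equivalence volume, so this is the half-equivalence point where [HA] = [A^-].
At half-equivalence pH = pKa, so pKa = 7.52.
Ka = 10^(-7.52) = 3.0 x 10^-8.

3.0 x 10^-8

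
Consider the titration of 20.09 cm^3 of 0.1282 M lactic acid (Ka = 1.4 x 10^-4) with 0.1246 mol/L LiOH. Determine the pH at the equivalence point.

n(HC3H5O3) = 0.1282 x 0.02009 = 0.002576 mol; V(LiOH) at equivalence = 0.002576/0.1246 = 0.02067 L.
At equivalence all the acid is converted to C3H5O3-; total volume = 0.02009 + 0.02067 = 0.04076 L, so [C3H5O3-] = 0.002576/0.04076 = 0.06319 M.
Kb = Kw/Ka = 1.0e-14 / 1.4 x 10^-4 = 7.14e-11.
[OH^-] = sqrt(Kb x [C3H5O3-]) = sqrt(7.14e-11 x 0.06319) = 2.12e-6 M.
pOH = 5.67, so pH = 14.00 - 5.67 = 8.33.

8.33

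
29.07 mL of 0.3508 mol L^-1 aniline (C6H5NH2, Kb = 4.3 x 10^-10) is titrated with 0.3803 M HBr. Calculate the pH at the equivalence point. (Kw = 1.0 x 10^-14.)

n(C6H5NH2) = 0.3508 x 0.02907 = 0.01020 mol; V(HBr) at equivalence = 0.01020/0.3803 = 0.02682 L.
At equivalence the base is fully converted to C6H5NH3+; total volume = 0.05589 L, so [C6H5NH3+] = 0.01020/0.05589 = 0.1825 M.
Ka(C6H5NH3+) = Kw/Kb = 1.0e-14 / 4.3 x 10^-10 = 2.33e-5.
[H^+] = sqrt(Ka x [C6H5NH3+]) = sqrt(2.33e-5 x 0.1825) = 0.00206 M.
pH = -log(0.00206) = 2.69.

2.69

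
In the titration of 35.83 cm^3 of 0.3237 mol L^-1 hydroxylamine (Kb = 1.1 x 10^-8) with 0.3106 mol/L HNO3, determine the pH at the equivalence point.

3.42

n(NH2OH) = 0.3237 x 0.03583 = 0.01160 mol; V(HNO3) at equivalence = 0.01160/0.3106 = 0.03734 L.
At equivalence the base is fully converted to NH3OH+; total volume = 0.07317 L, so [NH3OH+] = 0.01160/0.07317 = 0.1585 M.
Ka(NH3OH+) = Kw/Kb = 1.0e-14 / 1.1 x 10^-8 = 9.09e-7.
[H^+] = sqrt(Ka x [NH3OH+]) = sqrt(9.09e-7 x 0.1585) = 0.000380 M.
pH = -log(0.000380) = 3.42.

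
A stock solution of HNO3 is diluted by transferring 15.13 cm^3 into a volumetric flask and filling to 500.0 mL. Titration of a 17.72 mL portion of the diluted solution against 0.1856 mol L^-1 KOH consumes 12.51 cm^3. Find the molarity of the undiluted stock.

4.33 M

n(KOH) = 0.1856 x 0.01251 = 0.002322 mol.
n(HNO3) in the aliquot = 0.002322 mol.
[diluted HNO3] = 0.002322 / 0.01772 = 0.1310 M.
Dilution factor = 500.0/15.13 = 33.05, so [stock] = 0.1310 x 33.05 = 4.33 M.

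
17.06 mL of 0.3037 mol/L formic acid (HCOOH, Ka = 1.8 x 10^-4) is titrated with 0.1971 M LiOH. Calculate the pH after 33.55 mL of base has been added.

12.45

n(acid) = 0.3037 x 0.01706 = 0.005181 mol; n(LiOH) added = 0.1971 x 0.03355 = 0.006613 mol.
Base is in excess by 0.006613 - 0.005181 = 0.001432 mol in a total volume of 0.05061 L.
[OH^-] = 0.001432/0.05061 = 0.02829 M, so pOH = 1.55 and pH = 14.00 - 1.55 = 12.45.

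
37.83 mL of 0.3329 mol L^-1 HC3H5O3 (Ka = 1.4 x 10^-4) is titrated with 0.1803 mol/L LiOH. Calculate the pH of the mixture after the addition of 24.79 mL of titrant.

3.59

Initial n(HC3H5O3) = 0.3329 x 0.03783 = 0.01259 mol.
n(LiOH) added = 0.1803 x 0.02479 = 0.004470 mol, converting that many moles of HC3H5O3 to C3H5O3-.
Remaining n(HC3H5O3) = 0.008124 mol; n(C3H5O3-) = 0.004470 mol.
By Henderson-Hasselbalch, pH = pKa + log([A^-]/[HA]) = 3.85 + log(0.004470/0.008124) = 3.85 + (-0.26) = 3.59.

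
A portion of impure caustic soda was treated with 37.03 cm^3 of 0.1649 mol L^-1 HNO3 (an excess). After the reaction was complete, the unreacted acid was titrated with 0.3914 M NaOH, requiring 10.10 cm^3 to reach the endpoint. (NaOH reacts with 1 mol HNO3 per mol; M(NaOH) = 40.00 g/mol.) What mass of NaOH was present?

Total n(HNO3) added = 0.1649 x 0.03703 = 0.006106 mol.
n(NaOH) used = 0.3914 x 0.01010 = 0.003953 mol, which equals the excess n(HNO3).
So n(HNO3) consumed by the sample = 0.006106 - 0.003953 = 0.002153 mol.
n(NaOH) = 0.002153 / 1 = 0.002153 mol.
mass = 0.002153 mol x 40.00 g/mol = 0.0861 g.

0.0861 g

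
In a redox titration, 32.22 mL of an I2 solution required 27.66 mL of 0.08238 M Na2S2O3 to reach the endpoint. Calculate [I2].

n(Na2S2O3) = 0.08238 x 0.02766 = 0.002279 mol.
From the balanced equation, 2 mol Na2S2O3 reacts with 1 mol I2, so n(I2) = 0.002279 x 1/2 = 0.001139 mol.
[I2] = 0.001139 / 0.03222 L = 0.0354 M.

0.0354 M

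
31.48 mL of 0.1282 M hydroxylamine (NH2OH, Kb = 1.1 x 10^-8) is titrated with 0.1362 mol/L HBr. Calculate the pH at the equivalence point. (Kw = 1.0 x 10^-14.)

n(NH2OH) = 0.1282 x 0.03148 = 0.004036 mol; V(HBr) at equivalence = 0.004036/0.1362 = 0.02963 L.
At equivalence the base is fully converted to NH3OH+; total volume = 0.06111 L, so [NH3OH+] = 0.004036/0.06111 = 0.06604 M.
Ka(NH3OH+) = Kw/Kb = 1.0e-14 / 1.1 x 10^-8 = 9.09e-7.
[H^+] = sqrt(Ka x [NH3OH+]) = sqrt(9.09e-7 x 0.06604) = 0.000245 M.
pH = -log(0.000245) = 3.61.

3.61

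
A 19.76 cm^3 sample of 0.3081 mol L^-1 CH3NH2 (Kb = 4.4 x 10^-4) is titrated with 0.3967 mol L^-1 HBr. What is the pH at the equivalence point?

n(CH3NH2) = 0.3081 x 0.01976 = 0.006088 mol; V(HBr) at equivalence = 0.006088/0.3967 = 0.01535 L.
At equivalence the base is fully converted to CH3NH3+; total volume = 0.03511 L, so [CH3NH3+] = 0.006088/0.03511 = 0.1734 M.
Ka(CH3NH3+) = Kw/Kb = 1.0e-14 / 4.4 x 10^-4 = 2.27e-11.
[H^+] = sqrt(Ka x [CH3NH3+]) = sqrt(2.27e-11 x 0.1734) = 1.99e-6 M.
pH = -log(1.99e-6) = 5.70.

5.70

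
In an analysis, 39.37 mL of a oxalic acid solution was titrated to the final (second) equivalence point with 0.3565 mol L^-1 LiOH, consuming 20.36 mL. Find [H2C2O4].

n(LiOH) = 0.3565 x 0.02036 = 0.007258 mol.
At the final (second) equivalence point, 2 mol OH^- react per mol H2C2O4, so n(H2C2O4) = 0.007258 / 2 = 0.003629 mol.
[H2C2O4] = 0.003629 / 0.03937 L = 0.0922 M.

0.0922 M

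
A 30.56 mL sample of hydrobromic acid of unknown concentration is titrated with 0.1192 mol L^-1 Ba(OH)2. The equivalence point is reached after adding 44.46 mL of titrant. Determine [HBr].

0.347 M

n(Ba(OH)2) delivered = 0.1192 x 0.04446 = 0.005300 mol.
The reaction is 2 HBr + 1 Ba(OH)2, so n(HBr) = 0.005300 x 2/1 = 0.01060 mol.
[HBr] = 0.01060 mol / 0.03056 L = 0.347 M.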